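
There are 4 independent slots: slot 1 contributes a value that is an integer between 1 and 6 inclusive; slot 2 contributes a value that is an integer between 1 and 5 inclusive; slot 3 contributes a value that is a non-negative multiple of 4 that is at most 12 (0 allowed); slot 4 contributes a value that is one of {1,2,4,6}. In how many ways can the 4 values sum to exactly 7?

The generating function for the choices is (z + z² + z³ + z⁴ + z⁵ + z⁶)·(z + z² + z³ + z⁴ + z⁵)·(1 + z⁴ + z⁸ + z¹²)·(z + z² + z⁴ + z⁶); the count is [z⁷].
(z + z² + z³ + z⁴ + z⁵ + z⁶) has coefficients 0,1,1,1,1,1,1 for degrees 0…6.
(z + z² + z³ + z⁴ + z⁵) has coefficients 0,1,1,1,1,1,0,0 for degrees 0…7.
Multiplying by (1 + z⁴ + z⁸ + z¹²) gives running coefficients 0,1,1,1,1,2,1,1 for degrees 0…7.
Finally multiplying by (z + z² + z⁴ + z⁶), the product of all factors after the first has coefficients 0,0,1,2,2,3,4,5 for degrees 0…7.
[z⁷] = 1·4 + 1·3 + 1·2 + 1·2 + 1·1 + 1·0 = 12.

12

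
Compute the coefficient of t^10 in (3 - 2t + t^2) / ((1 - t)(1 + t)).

The denominator gives the recurrence a_n = a_(n−2) for n ≥ 3; the numerator fixes a_0 = 3, a_1 = -2, a_2 = 4.
Iterating: 3, -2, 4, -2, 4, -2, 4, -2, 4, -2, 4, so a_10 = 4.

4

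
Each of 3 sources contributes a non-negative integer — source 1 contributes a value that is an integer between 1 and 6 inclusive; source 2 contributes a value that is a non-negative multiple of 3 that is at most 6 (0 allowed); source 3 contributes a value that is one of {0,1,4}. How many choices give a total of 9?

6

The generating function for the choices is (t + t² + t³ + t⁴ + t⁵ + t⁶)·(1 + t³ + t⁶)·(1 + t + t⁴); the count is [t⁹].
(t + t² + t³ + t⁴ + t⁵ + t⁶) has coefficients 0,1,1,1,1,1,1 for degrees 0…6.
(1 + t³ + t⁶) has coefficients 1,0,0,1,0,0,1,0,0,0 for degrees 0…9.
Finally multiplying by (1 + t + t⁴), the product of all factors after the first has coefficients 1,1,0,1,2,0,1,2,0,0 for degrees 0…9.
[t⁹] = 1·0 + 1·2 + 1·1 + 1·0 + 1·2 + 1·1 = 6.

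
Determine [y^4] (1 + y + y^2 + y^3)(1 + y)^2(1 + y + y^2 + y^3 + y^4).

(1 + y + y^2 + y^3) has coefficients 1,1,1,1 for degrees 0…3.
(1 + y)^2 has coefficients 1,2,1,0,0 for degrees 0…4.
Finally multiplying by (1 + y + y^2 + y^3 + y^4), the product of all factors after the first has coefficients 1,3,4,4,4 for degrees 0…4.
[y^4] = 1·4 + 1·4 + 1·4 + 1·3 = 15.

15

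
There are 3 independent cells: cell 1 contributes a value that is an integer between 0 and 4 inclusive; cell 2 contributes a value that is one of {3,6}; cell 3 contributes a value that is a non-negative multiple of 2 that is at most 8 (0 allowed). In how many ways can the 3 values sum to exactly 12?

The generating function for the choices is (1 + q + q² + q³ + q⁴)·(q³ + q⁶)·(1 + q² + q⁴ + q⁶ + q⁸); the count is [q¹²].
(1 + q + q² + q³ + q⁴) has coefficients 1,1,1,1,1 for degrees 0…4.
(q³ + q⁶) has coefficients 0,0,0,1,0,0,1,0,0,0,0,0,0 for degrees 0…12.
Finally multiplying by (1 + q² + q⁴ + q⁶ + q⁸), the product of all factors after the first has coefficients 0,0,0,1,0,1,1,1,1,1,1,1,1 for degrees 0…12.
[q¹²] = 1·1 + 1·1 + 1·1 + 1·1 + 1·1 = 5.

5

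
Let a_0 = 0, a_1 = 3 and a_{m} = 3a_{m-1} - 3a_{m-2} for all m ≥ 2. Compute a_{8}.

-243

The ordinary generating function has denominator 1 - 3t + 3t^2.
Iterating the recurrence: a_0,…,a_{8} = 0, 3, 9, 18, 27, 27, 0, -81, -243.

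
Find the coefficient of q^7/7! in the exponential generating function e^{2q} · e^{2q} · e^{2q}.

The EGF product rule gives c_7 = Σ_{k_1+k_2+k_3=7} C(7; k_1,k_2,k_3) · ∏ g_i(k_i), where e^{2q} gives (2)^k; e^{2q} gives (2)^k; e^{2q} gives (2)^k.
g_1(k) for k = 0…7: 1, 2, 4, 8, 16, 32, 64, 128.
g_2(k) for k = 0…7: 1, 2, 4, 8, 16, 32, 64, 128.
g_3(k) for k = 0…7: 1, 2, 4, 8, 16, 32, 64, 128.
First combine the last two factors: h(k) = Σ_j C(k,j)·g_2(j)·g_3(k−j) for k = 0…7: 1, 4, 16, 64, 256, 1024, 4096, 16384.
c_7 = Σ_k C(7,k)·g_1(k)·h(7−k) = 1·1·16384 + 7·2·4096 + 21·4·1024 + 35·8·256 + 35·16·64 + 21·32·16 + 7·64·4 + 1·128·1 = 16384 + 57344 + 86016 + 71680 + 35840 + 10752 + 1792 + 128 = 279936.

279936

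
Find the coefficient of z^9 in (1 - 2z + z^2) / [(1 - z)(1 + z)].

-2

The denominator gives the recurrence a_n = a_(n−2) for n ≥ 3; the numerator fixes a_0 = 1, a_1 = -2, a_2 = 2.
Iterating: 1, -2, 2, -2, 2, -2, 2, -2, 2, -2, so a_9 = -2.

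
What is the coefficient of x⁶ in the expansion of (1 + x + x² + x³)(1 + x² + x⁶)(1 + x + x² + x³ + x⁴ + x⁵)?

(1 + x + x² + x³) has coefficients 1,1,1,1 for degrees 0…3.
(1 + x² + x⁶) has coefficients 1,0,1,0,0,0,1 for degrees 0…6.
Finally multiplying by (1 + x + x² + x³ + x⁴ + x⁵), the product of all factors after the first has coefficients 1,1,2,2,2,2,2 for degrees 0…6.
[x⁶] = 1·2 + 1·2 + 1·2 + 1·2 = 8.

8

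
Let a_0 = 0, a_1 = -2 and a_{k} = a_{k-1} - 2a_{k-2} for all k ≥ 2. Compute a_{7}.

-14

The ordinary generating function has denominator 1 - y + 2y^2.
Iterating the recurrence: a_0,…,a_{7} = 0, -2, -2, 2, 6, 2, -10, -14.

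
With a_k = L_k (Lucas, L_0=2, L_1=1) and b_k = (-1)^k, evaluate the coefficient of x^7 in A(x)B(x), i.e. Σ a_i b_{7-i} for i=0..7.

15

Write out a_i and b_{7-i} for i = 0,…,7 and sum the products.
Σ = 2·(-1) + 1·1 + 3·(-1) + 4·1 + 7·(-1) + 11·1 + 18·(-1) + 29·1 = 15.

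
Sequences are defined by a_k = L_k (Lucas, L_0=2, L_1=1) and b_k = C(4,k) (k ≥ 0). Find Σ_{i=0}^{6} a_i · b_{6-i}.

The convolution is the t^6 coefficient of A(t)B(t).
Σ = 2·0 + 1·0 + 3·1 + 4·4 + 7·6 + 11·4 + 18·1 = 123.

123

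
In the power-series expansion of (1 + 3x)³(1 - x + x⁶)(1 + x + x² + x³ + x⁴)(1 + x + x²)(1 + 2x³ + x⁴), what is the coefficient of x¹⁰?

77

(1 + 3x)³ has coefficients 1,9,27,27 for degrees 0…3.
(1 - x + x⁶) has coefficients 1,-1,0,0,0,0,1,0,0,0,0 for degrees 0…10.
Multiplying by (1 + x + x² + x³ + x⁴) gives running coefficients 1,0,0,0,0,-1,1,1,1,1,1 for degrees 0…10.
Multiplying by (1 + x + x²) gives running coefficients 1,1,1,0,0,-1,0,1,3,3,3 for degrees 0…10.
Finally multiplying by (1 + 2x³ + x⁴), the product of all factors after the first has coefficients 1,1,1,2,3,2,1,1,1,2,5 for degrees 0…10.
[x¹⁰] = 1·5 + 9·2 + 27·1 + 27·1 = 77.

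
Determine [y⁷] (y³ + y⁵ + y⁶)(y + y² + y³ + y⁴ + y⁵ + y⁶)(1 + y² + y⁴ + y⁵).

4

(y³ + y⁵ + y⁶) has coefficients 0,0,0,1,0,1,1 for degrees 0…6.
(y + y² + y³ + y⁴ + y⁵ + y⁶) has coefficients 0,1,1,1,1,1,1,0 for degrees 0…7.
Finally multiplying by (1 + y² + y⁴ + y⁵), the product of all factors after the first has coefficients 0,1,1,2,2,3,4,3 for degrees 0…7.
[y⁷] = 1·2 + 1·1 + 1·1 = 4.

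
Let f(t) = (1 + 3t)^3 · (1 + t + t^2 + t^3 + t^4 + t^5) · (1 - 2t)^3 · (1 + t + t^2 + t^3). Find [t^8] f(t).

-34

(1 + 3t)^3 has coefficients 1,9,27,27 for degrees 0…3.
(1 + t + t^2 + t^3 + t^4 + t^5) has coefficients 1,1,1,1,1,1,0,0,0 for degrees 0…8.
Multiplying by (1 - 2t)^3 gives running coefficients 1,-5,7,-1,-1,-1,-2,4,-8 for degrees 0…8.
Finally multiplying by (1 + t + t^2 + t^3), the product of all factors after the first has coefficients 1,-4,3,2,0,4,-5,0,-7 for degrees 0…8.
[t^8] = 1·(-7) + 9·0 + 27·(-5) + 27·4 = -34.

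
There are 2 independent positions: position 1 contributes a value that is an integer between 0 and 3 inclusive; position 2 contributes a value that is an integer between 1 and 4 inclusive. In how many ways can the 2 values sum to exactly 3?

3

The generating function for the choices is (1 + q + q² + q³)·(q + q² + q³ + q⁴); the count is [q³].
(1 + q + q² + q³) has coefficients 1,1,1,1 for degrees 0…3.
(q + q² + q³ + q⁴) has coefficients 0,1,1,1 for degrees 0…3.
[q³] = 1·1 + 1·1 + 1·1 + 1·0 = 3.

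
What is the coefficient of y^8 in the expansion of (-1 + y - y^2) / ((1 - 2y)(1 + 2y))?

The denominator gives the recurrence a_n = 4a_(n−2) for n ≥ 3; the numerator fixes a_0 = -1, a_1 = 1, a_2 = -5.
Iterating: -1, 1, -5, 4, -20, 16, -80, 64, -320, so a_8 = -320.

-320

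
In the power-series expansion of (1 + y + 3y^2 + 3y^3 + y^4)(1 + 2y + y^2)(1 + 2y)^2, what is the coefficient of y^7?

24

(1 + y + 3y^2 + 3y^3 + y^4) has coefficients 1,1,3,3,1 for degrees 0…4.
(1 + 2y + y^2) has coefficients 1,2,1,0,0,0,0,0 for degrees 0…7.
Finally multiplying by (1 + 2y)^2, the product of all factors after the first has coefficients 1,6,13,12,4,0,0,0 for degrees 0…7.
[y^7] = 1·0 + 1·0 + 3·0 + 3·4 + 1·12 = 24.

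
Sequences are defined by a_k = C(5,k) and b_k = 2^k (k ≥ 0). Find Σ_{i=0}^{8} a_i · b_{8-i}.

1944

Write out a_i and b_{8-i} for i = 0,…,8 and sum the products.
Σ = 1·256 + 5·128 + 10·64 + 10·32 + 5·16 + 1·8 + 0·4 + 0·2 + 0·1 = 1944.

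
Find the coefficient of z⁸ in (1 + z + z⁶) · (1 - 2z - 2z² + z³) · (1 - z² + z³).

(1 + z + z⁶) has coefficients 1,1,0,0,0,0,1 for degrees 0…6.
(1 - 2z - 2z² + z³) has coefficients 1,-2,-2,1,0,0,0,0,0 for degrees 0…8.
Finally multiplying by (1 - z² + z³), the product of all factors after the first has coefficients 1,-2,-3,4,0,-3,1,0,0 for degrees 0…8.
[z⁸] = 1·0 + 1·0 + 1·(-3) = -3.

-3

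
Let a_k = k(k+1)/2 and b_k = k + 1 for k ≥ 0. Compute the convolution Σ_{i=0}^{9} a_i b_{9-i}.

This is [x^9] in the product of the two ordinary generating functions.
Σ = 0·10 + 1·9 + 3·8 + 6·7 + 10·6 + 15·5 + 21·4 + 28·3 + 36·2 + 45·1 = 495.

495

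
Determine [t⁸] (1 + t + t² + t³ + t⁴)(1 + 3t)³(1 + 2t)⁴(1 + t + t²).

14329

(1 + t + t² + t³ + t⁴) has coefficients 1,1,1,1,1 for degrees 0…4.
(1 + 3t)³ has coefficients 1,9,27,27,0,0,0,0,0 for degrees 0…8.
Multiplying by (1 + 2t)⁴ gives running coefficients 1,17,123,491,1168,1656,1296,432,0 for degrees 0…8.
Finally multiplying by (1 + t + t²), the product of all factors after the first has coefficients 1,18,141,631,1782,3315,4120,3384,1728 for degrees 0…8.
[t⁸] = 1·1728 + 1·3384 + 1·4120 + 1·3315 + 1·1782 = 14329.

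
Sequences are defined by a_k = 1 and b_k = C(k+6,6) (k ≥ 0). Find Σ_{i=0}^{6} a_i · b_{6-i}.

The convolution is the x^6 coefficient of A(x)B(x).
Σ = 1·924 + 1·462 + 1·210 + 1·84 + 1·28 + 1·7 + 1·1 = 1716.

1716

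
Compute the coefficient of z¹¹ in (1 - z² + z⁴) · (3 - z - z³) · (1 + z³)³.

(1 - z² + z⁴) has coefficients 1,0,-1,0,1 for degrees 0…4.
(3 - z - z³) has coefficients 3,-1,0,-1,0,0,0,0,0,0,0,0 for degrees 0…11.
Finally multiplying by (1 + z³)³, the product of all factors after the first has coefficients 3,-1,0,8,-3,0,6,-3,0,0,-1,0 for degrees 0…11.
[z¹¹] = 1·0 − 1·0 + 1·(-3) = -3.

-3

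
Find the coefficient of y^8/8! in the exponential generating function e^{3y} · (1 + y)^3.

263169

The EGF product rule gives c_8 = Σ_{k_1+k_2=8} C(8; k_1,k_2) · ∏ g_i(k_i), where e^{3y} gives (3)^k; (1+y)^3 gives the falling factorial (3)_k.
g_1(k) for k = 0…8: 1, 3, 9, 27, 81, 243, 729, 2187, 6561.
g_2(k) for k = 0…8: 1, 3, 6, 6, 0, 0, 0, 0, 0.
c_8 = Σ_k C(8,k)·g_1(k)·g_2(8−k) = 56·243·6 + 28·729·6 + 8·2187·3 + 1·6561·1 = 81648 + 122472 + 52488 + 6561 = 263169.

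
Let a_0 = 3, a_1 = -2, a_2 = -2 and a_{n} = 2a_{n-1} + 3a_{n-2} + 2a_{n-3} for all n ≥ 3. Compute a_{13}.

-514132

The ordinary generating function has denominator 1 - 2y - 3y^2 - 2y^3.
Iterating the recurrence: a_0,…,a_{13} = 3, -2, -2, -4, -18, -52, -166, -524, -1650, -5204, -16406, -51724, -163074, -514132.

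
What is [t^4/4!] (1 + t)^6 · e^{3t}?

4149

The EGF product rule gives c_4 = Σ_{k_1+k_2=4} C(4; k_1,k_2) · ∏ g_i(k_i), where (1+t)^6 gives the falling factorial (6)_k; e^{3t} gives (3)^k.
g_1(k) for k = 0…4: 1, 6, 30, 120, 360.
g_2(k) for k = 0…4: 1, 3, 9, 27, 81.
c_4 = Σ_k C(4,k)·g_1(k)·g_2(4−k) = 1·1·81 + 4·6·27 + 6·30·9 + 4·120·3 + 1·360·1 = 81 + 648 + 1620 + 1440 + 360 = 4149.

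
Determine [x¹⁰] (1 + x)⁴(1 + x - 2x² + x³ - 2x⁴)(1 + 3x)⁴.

(1 + x)⁴ has coefficients 1,4,6,4,1 for degrees 0…4.
(1 + x - 2x² + x³ - 2x⁴) has coefficients 1,1,-2,1,-2,0,0,0,0,0,0 for degrees 0…10.
Finally multiplying by (1 + 3x)⁴, the product of all factors after the first has coefficients 1,13,64,139,91,-105,-162,-135,-162,0,0 for degrees 0…10.
[x¹⁰] = 1·0 + 4·0 + 6·(-162) + 4·(-135) + 1·(-162) = -1674.

-1674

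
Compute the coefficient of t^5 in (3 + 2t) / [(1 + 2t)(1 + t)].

Partial fractions give a closed form: a_n = (4)·(-2)^n + (-1)·(-1)^n.
At n = 5: a_5 = -127.

-127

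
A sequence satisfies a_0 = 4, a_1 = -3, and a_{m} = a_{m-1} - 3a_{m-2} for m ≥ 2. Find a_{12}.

-3516

The ordinary generating function has denominator 1 - q + 3q^2.
Iterating the recurrence: a_0,…,a_{12} = 4, -3, -15, -6, 39, 57, -60, -231, -51, 642, 795, -1131, -3516.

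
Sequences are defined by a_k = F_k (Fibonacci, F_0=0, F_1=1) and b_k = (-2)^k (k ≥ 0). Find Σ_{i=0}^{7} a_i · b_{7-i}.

57

Write out a_i and b_{7-i} for i = 0,…,7 and sum the products.
Σ = 0·(-128) + 1·64 + 1·(-32) + 2·16 + 3·(-8) + 5·4 + 8·(-2) + 13·1 = 57.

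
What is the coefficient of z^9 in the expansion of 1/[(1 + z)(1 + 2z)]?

Partial fractions give a closed form: a_n = (-1)·(-1)^n + (2)·(-2)^n.
At n = 9: a_9 = -1023.

-1023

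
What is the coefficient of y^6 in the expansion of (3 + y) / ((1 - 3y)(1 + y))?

Partial fractions give a closed form: a_n = (5/2)·3^n + (1/2)·(-1)^n.
At n = 6: a_6 = 1823.

1823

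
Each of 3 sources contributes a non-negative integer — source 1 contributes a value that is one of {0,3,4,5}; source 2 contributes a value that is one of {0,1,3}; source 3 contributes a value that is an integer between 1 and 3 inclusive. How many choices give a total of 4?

3

The generating function for the choices is (1 + x³ + x⁴ + x⁵)·(1 + x + x³)·(x + x² + x³); the count is [x⁴].
(1 + x³ + x⁴ + x⁵) has coefficients 1,0,0,1,1 for degrees 0…4.
(1 + x + x³) has coefficients 1,1,0,1,0 for degrees 0…4.
Finally multiplying by (x + x² + x³), the product of all factors after the first has coefficients 0,1,2,2,2 for degrees 0…4.
[x⁴] = 1·2 + 1·1 + 1·0 = 3.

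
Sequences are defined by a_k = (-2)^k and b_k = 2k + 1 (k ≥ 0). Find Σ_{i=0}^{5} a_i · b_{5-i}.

This is [x^5] in the product of the two ordinary generating functions.
Σ = 1·11 − 2·9 + 4·7 − 8·5 + 16·3 − 32·1 = -3.

-3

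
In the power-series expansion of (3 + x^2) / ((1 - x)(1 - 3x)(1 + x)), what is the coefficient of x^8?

22963

Partial fractions give a closed form: a_n = (-1)·1^n + (7/2)·3^n + (1/2)·(-1)^n.
At n = 8: a_8 = 22963.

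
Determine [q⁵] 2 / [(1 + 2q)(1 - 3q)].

266

The denominator gives the recurrence a_n = a_(n−1) + 6a_(n−2) for n ≥ 2; the numerator fixes a_0 = 2, a_1 = 2.
Iterating: 2, 2, 14, 26, 110, 266, so a_5 = 266.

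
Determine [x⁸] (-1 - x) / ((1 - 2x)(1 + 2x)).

Partial fractions give a closed form: a_n = (-3/4)·2^n + (-1/4)·(-2)^n.
At n = 8: a_8 = -256.

-256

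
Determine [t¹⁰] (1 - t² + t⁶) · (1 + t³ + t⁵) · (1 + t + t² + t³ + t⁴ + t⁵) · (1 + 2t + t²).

(1 - t² + t⁶) has coefficients 1,0,-1,0,0,0,1 for degrees 0…6.
(1 + t³ + t⁵) has coefficients 1,0,0,1,0,1,0,0,0,0,0 for degrees 0…10.
Multiplying by (1 + t + t² + t³ + t⁴ + t⁵) gives running coefficients 1,1,1,2,2,3,2,2,2,1,1 for degrees 0…10.
Finally multiplying by (1 + 2t + t²), the product of all factors after the first has coefficients 1,3,4,5,7,9,10,9,8,7,5 for degrees 0…10.
[t¹⁰] = 1·5 − 1·8 + 1·7 = 4.

4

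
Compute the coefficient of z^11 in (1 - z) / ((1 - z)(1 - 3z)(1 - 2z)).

527345

Partial fractions give a closed form: a_n = (3)·3^n + (-2)·2^n.
At n = 11: a_11 = 527345.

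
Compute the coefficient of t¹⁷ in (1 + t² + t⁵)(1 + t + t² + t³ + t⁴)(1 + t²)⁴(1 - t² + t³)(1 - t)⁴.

6

(1 + t² + t⁵) has coefficients 1,0,1,0,0,1 for degrees 0…5.
(1 + t + t² + t³ + t⁴) has coefficients 1,1,1,1,1,0,0,0,0,0,0,0,0,0,0,0,0,0 for degrees 0…17.
Multiplying by (1 + t²)⁴ gives running coefficients 1,1,5,5,11,10,14,10,11,5,5,1,1,0,0,0,0,0 for degrees 0…17.
Multiplying by (1 - t² + t³) gives running coefficients 1,1,4,5,7,10,8,11,7,9,4,7,1,4,0,1,0,0 for degrees 0…17.
Finally multiplying by (1 - t)⁴, the product of all factors after the first has coefficients 1,-3,6,-9,8,-3,-6,16,-22,25,-26,28,-32,35,-34,28,-19,10 for degrees 0…17.
[t¹⁷] = 1·10 + 1·28 + 1·(-32) = 6.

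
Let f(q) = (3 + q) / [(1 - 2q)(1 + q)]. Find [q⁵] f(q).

The denominator gives the recurrence a_n = a_(n−1) + 2a_(n−2) for n ≥ 3; the numerator fixes a_0 = 3, a_1 = 4, a_2 = 10.
Iterating: 3, 4, 10, 18, 38, 74, so a_5 = 74.

74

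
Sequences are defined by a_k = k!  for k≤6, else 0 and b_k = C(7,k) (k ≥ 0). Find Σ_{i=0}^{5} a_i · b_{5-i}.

This is [x^5] in the product of the two ordinary generating functions.
Σ = 1·21 + 1·35 + 2·35 + 6·21 + 24·7 + 120·1 = 540.

540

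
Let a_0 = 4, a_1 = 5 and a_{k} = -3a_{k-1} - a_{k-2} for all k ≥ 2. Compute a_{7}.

2461

The ordinary generating function has denominator 1 + 3t + t^2.
Iterating the recurrence: a_0,…,a_{7} = 4, 5, -19, 52, -137, 359, -940, 2461.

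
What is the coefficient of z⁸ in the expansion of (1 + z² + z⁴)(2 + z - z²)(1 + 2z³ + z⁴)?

3

(1 + z² + z⁴) has coefficients 1,0,1,0,1 for degrees 0…4.
(2 + z - z²) has coefficients 2,1,-1,0,0,0,0,0,0 for degrees 0…8.
Finally multiplying by (1 + 2z³ + z⁴), the product of all factors after the first has coefficients 2,1,-1,4,4,-1,-1,0,0 for degrees 0…8.
[z⁸] = 1·0 + 1·(-1) + 1·4 = 3.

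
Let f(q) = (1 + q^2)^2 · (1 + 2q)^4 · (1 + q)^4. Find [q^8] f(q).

(1 + q^2)^2 has coefficients 1,0,2,0,1 for degrees 0…4.
(1 + 2q)^4 has coefficients 1,8,24,32,16,0,0,0,0 for degrees 0…8.
Finally multiplying by (1 + q)^4, the product of all factors after the first has coefficients 1,12,62,180,321,360,248,96,16 for degrees 0…8.
[q^8] = 1·16 + 2·248 + 1·321 = 833.

833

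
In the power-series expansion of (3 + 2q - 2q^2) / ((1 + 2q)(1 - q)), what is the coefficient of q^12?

4097

The denominator gives the recurrence a_n = −a_(n−1) + 2a_(n−2) for n ≥ 3; the numerator fixes a_0 = 3, a_1 = -1, a_2 = 5.
Iterating: 3, -1, 5, -7, 17, -31, 65, -127, 257, -511, 1025, -2047, 4097, so a_12 = 4097.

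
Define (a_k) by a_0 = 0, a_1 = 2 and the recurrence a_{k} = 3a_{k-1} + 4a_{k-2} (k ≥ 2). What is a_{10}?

419430

The ordinary generating function has denominator 1 - 3y - 4y^2.
Iterating the recurrence: a_0,…,a_{10} = 0, 2, 6, 26, 102, 410, 1638, 6554, 26214, 104858, 419430.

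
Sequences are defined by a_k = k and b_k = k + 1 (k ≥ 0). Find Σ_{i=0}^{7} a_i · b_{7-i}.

84

The convolution is the t^7 coefficient of A(t)B(t).
Σ = 0·8 + 1·7 + 2·6 + 3·5 + 4·4 + 5·3 + 6·2 + 7·1 = 84.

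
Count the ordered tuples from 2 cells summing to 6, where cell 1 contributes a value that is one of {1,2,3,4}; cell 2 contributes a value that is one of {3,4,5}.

The generating function for the choices is (z + z² + z³ + z⁴)·(z³ + z⁴ + z⁵); the count is [z⁶].
(z + z² + z³ + z⁴) has coefficients 0,1,1,1,1 for degrees 0…4.
(z³ + z⁴ + z⁵) has coefficients 0,0,0,1,1,1,0 for degrees 0…6.
[z⁶] = 1·1 + 1·1 + 1·1 + 1·0 = 3.

3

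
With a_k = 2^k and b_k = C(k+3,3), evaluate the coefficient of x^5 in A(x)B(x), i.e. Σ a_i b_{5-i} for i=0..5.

382

The convolution is the t^5 coefficient of A(t)B(t).
Σ = 1·56 + 2·35 + 4·20 + 8·10 + 16·4 + 32·1 = 382.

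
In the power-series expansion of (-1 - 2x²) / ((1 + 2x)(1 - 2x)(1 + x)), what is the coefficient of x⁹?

511

The denominator gives the recurrence a_n = −a_(n−1) + 4a_(n−2) + 4a_(n−3) for n ≥ 3; the numerator fixes a_0 = -1, a_1 = 1, a_2 = -7.
Iterating: -1, 1, -7, 7, -31, 31, -127, 127, -511, 511, so a_9 = 511.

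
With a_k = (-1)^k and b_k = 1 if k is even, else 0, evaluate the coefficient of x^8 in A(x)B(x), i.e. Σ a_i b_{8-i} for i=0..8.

5

This is [x^8] in the product of the two ordinary generating functions.
Σ = 1·1 − 1·0 + 1·1 − 1·0 + 1·1 − 1·0 + 1·1 − 1·0 + 1·1 = 5.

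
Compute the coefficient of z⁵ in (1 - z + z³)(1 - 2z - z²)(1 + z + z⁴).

(1 - z + z³) has coefficients 1,-1,0,1 for degrees 0…3.
(1 - 2z - z²) has coefficients 1,-2,-1,0,0,0 for degrees 0…5.
Finally multiplying by (1 + z + z⁴), the product of all factors after the first has coefficients 1,-1,-3,-1,1,-2 for degrees 0…5.
[z⁵] = 1·(-2) − 1·1 + 1·(-3) = -6.

-6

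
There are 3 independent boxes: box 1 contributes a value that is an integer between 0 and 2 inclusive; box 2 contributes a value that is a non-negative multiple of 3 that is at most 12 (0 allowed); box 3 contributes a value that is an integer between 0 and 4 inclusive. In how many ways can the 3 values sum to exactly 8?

5

The generating function for the choices is (1 + z + z²)·(1 + z³ + z⁶ + z⁹ + z¹²)·(1 + z + z² + z³ + z⁴); the count is [z⁸].
(1 + z + z²) has coefficients 1,1,1 for degrees 0…2.
(1 + z³ + z⁶ + z⁹ + z¹²) has coefficients 1,0,0,1,0,0,1,0,0 for degrees 0…8.
Finally multiplying by (1 + z + z² + z³ + z⁴), the product of all factors after the first has coefficients 1,1,1,2,2,1,2,2,1 for degrees 0…8.
[z⁸] = 1·1 + 1·2 + 1·2 = 5.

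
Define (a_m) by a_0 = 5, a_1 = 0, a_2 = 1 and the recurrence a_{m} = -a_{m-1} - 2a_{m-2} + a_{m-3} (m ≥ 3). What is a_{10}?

-66

The ordinary generating function has denominator 1 + x + 2x^2 - x^3.
Iterating the recurrence: a_0,…,a_{10} = 5, 0, 1, 4, -6, -1, 17, -21, -14, 73, -66.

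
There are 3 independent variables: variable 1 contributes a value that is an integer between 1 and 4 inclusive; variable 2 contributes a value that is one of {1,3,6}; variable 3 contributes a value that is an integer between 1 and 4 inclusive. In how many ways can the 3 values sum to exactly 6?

6

The generating function for the choices is (z + z^2 + z^3 + z^4)·(z + z^3 + z^6)·(z + z^2 + z^3 + z^4); the count is [z^6].
(z + z^2 + z^3 + z^4) has coefficients 0,1,1,1,1 for degrees 0…4.
(z + z^3 + z^6) has coefficients 0,1,0,1,0,0,1 for degrees 0…6.
Finally multiplying by (z + z^2 + z^3 + z^4), the product of all factors after the first has coefficients 0,0,1,1,2,2,1 for degrees 0…6.
[z^6] = 1·2 + 1·2 + 1·1 + 1·1 = 6.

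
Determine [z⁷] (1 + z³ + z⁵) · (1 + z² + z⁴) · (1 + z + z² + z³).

5

(1 + z³ + z⁵) has coefficients 1,0,0,1,0,1 for degrees 0…5.
(1 + z² + z⁴) has coefficients 1,0,1,0,1,0,0,0 for degrees 0…7.
Finally multiplying by (1 + z + z² + z³), the product of all factors after the first has coefficients 1,1,2,2,2,2,1,1 for degrees 0…7.
[z⁷] = 1·1 + 1·2 + 1·2 = 5.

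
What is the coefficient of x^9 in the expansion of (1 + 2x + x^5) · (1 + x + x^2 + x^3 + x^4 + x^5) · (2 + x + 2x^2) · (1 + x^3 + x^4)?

(1 + 2x + x^5) has coefficients 1,2,0,0,0,1 for degrees 0…5.
(1 + x + x^2 + x^3 + x^4 + x^5) has coefficients 1,1,1,1,1,1,0,0,0,0 for degrees 0…9.
Multiplying by (2 + x + 2x^2) gives running coefficients 2,3,5,5,5,5,3,2,0,0 for degrees 0…9.
Finally multiplying by (1 + x^3 + x^4), the product of all factors after the first has coefficients 2,3,5,7,10,13,13,12,10,8 for degrees 0…9.
[x^9] = 1·8 + 2·10 + 1·10 = 38.

38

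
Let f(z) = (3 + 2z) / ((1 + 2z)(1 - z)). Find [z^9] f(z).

The denominator gives the recurrence a_n = −a_(n−1) + 2a_(n−2) for n ≥ 2; the numerator fixes a_0 = 3, a_1 = -1.
Iterating: 3, -1, 7, -9, 23, -41, 87, -169, 343, -681, so a_9 = -681.

-681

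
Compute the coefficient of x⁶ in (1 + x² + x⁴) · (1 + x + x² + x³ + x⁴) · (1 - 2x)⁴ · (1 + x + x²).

(1 + x² + x⁴) has coefficients 1,0,1,0,1 for degrees 0…4.
(1 + x + x² + x³ + x⁴) has coefficients 1,1,1,1,1,0,0 for degrees 0…6.
Multiplying by (1 - 2x)⁴ gives running coefficients 1,-7,17,-15,1,0,8 for degrees 0…6.
Finally multiplying by (1 + x + x²), the product of all factors after the first has coefficients 1,-6,11,-5,3,-14,9 for degrees 0…6.
[x⁶] = 1·9 + 1·3 + 1·11 = 23.

23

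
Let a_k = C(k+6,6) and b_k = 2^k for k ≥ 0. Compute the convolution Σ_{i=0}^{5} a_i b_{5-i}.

This is [x^5] in the product of the two ordinary generating functions.
Σ = 1·32 + 7·16 + 28·8 + 84·4 + 210·2 + 462·1 = 1586.

1586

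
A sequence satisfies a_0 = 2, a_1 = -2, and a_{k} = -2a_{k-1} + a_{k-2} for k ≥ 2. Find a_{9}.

The ordinary generating function has denominator 1 + 2t - t^2.
Iterating the recurrence: a_0,…,a_{9} = 2, -2, 6, -14, 34, -82, 198, -478, 1154, -2786.

-2786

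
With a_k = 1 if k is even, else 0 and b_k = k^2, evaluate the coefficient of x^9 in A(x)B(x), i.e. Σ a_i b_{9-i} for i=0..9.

This is [x^9] in the product of the two ordinary generating functions.
Σ = 1·81 + 0·64 + 1·49 + 0·36 + 1·25 + 0·16 + 1·9 + 0·4 + 1·1 + 0·0 = 165.

165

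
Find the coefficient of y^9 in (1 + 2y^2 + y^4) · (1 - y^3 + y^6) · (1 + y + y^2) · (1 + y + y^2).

1

(1 + 2y^2 + y^4) has coefficients 1,0,2,0,1 for degrees 0…4.
(1 - y^3 + y^6) has coefficients 1,0,0,-1,0,0,1,0,0,0 for degrees 0…9.
Multiplying by (1 + y + y^2) gives running coefficients 1,1,1,-1,-1,-1,1,1,1,0 for degrees 0…9.
Finally multiplying by (1 + y + y^2), the product of all factors after the first has coefficients 1,2,3,1,-1,-3,-1,1,3,2 for degrees 0…9.
[y^9] = 1·2 + 2·1 + 1·(-3) = 1.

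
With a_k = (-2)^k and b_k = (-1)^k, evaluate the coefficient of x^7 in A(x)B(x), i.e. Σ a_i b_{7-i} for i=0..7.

-255

Write out a_i and b_{7-i} for i = 0,…,7 and sum the products.
Σ = 1·(-1) − 2·1 + 4·(-1) − 8·1 + 16·(-1) − 32·1 + 64·(-1) − 128·1 = -255.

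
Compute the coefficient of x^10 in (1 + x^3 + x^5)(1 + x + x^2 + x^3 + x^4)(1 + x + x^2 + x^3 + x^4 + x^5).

(1 + x^3 + x^5) has coefficients 1,0,0,1,0,1 for degrees 0…5.
(1 + x + x^2 + x^3 + x^4) has coefficients 1,1,1,1,1,0,0,0,0,0,0 for degrees 0…10.
Finally multiplying by (1 + x + x^2 + x^3 + x^4 + x^5), the product of all factors after the first has coefficients 1,2,3,4,5,5,4,3,2,1,0 for degrees 0…10.
[x^10] = 1·0 + 1·3 + 1·5 = 8.

8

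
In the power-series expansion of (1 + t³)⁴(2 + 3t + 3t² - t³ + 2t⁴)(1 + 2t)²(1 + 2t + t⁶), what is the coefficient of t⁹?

(1 + t³)⁴ has coefficients 1,0,0,4,0,0,6,0,0,4 for degrees 0…9.
(2 + 3t + 3t² - t³ + 2t⁴) has coefficients 2,3,3,-1,2,0,0,0,0,0 for degrees 0…9.
Multiplying by (1 + 2t)² gives running coefficients 2,11,23,23,10,4,8,0,0,0 for degrees 0…9.
Finally multiplying by (1 + 2t + t⁶), the product of all factors after the first has coefficients 2,15,45,69,56,24,18,27,23,23 for degrees 0…9.
[t⁹] = 1·23 + 4·18 + 6·69 + 4·2 = 517.

517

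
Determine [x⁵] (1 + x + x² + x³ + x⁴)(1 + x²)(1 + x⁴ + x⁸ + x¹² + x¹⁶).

2

(1 + x + x² + x³ + x⁴) has coefficients 1,1,1,1,1 for degrees 0…4.
(1 + x²) has coefficients 1,0,1,0,0,0 for degrees 0…5.
Finally multiplying by (1 + x⁴ + x⁸ + x¹² + x¹⁶), the product of all factors after the first has coefficients 1,0,1,0,1,0 for degrees 0…5.
[x⁵] = 1·0 + 1·1 + 1·0 + 1·1 + 1·0 = 2.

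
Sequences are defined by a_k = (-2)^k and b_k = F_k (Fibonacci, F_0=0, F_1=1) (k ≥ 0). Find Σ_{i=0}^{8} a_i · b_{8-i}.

This is [x^8] in the product of the two ordinary generating functions.
Σ = 1·21 − 2·13 + 4·8 − 8·5 + 16·3 − 32·2 + 64·1 − 128·1 + 256·0 = -93.

-93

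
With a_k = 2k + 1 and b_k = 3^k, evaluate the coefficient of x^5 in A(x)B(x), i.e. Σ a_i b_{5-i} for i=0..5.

722

Write out a_i and b_{5-i} for i = 0,…,5 and sum the products.
Σ = 1·243 + 3·81 + 5·27 + 7·9 + 9·3 + 11·1 = 722.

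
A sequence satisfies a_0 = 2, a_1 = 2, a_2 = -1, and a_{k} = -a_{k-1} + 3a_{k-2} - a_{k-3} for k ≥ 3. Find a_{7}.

The ordinary generating function has denominator 1 + q - 3q^2 + q^3.
Iterating the recurrence: a_0,…,a_{7} = 2, 2, -1, 5, -10, 26, -61, 149.

149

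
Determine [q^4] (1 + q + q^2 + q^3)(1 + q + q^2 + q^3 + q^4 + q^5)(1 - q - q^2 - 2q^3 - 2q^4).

-9

(1 + q + q^2 + q^3) has coefficients 1,1,1,1 for degrees 0…3.
(1 + q + q^2 + q^3 + q^4 + q^5) has coefficients 1,1,1,1,1 for degrees 0…4.
Finally multiplying by (1 - q - q^2 - 2q^3 - 2q^4), the product of all factors after the first has coefficients 1,0,-1,-3,-5 for degrees 0…4.
[q^4] = 1·(-5) + 1·(-3) + 1·(-1) + 1·0 = -9.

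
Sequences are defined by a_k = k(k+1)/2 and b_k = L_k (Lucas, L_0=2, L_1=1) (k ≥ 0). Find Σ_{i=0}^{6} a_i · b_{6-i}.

143

This is [x^6] in the product of the two ordinary generating functions.
Σ = 0·18 + 1·11 + 3·7 + 6·4 + 10·3 + 15·1 + 21·2 = 143.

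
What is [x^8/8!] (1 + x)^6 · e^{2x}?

The EGF product rule gives c_8 = Σ_{k_1+k_2=8} C(8; k_1,k_2) · ∏ g_i(k_i), where (1+x)^6 gives the falling factorial (6)_k; e^{2x} gives (2)^k.
g_1(k) for k = 0…8: 1, 6, 30, 120, 360, 720, 720, 0, 0.
g_2(k) for k = 0…8: 1, 2, 4, 8, 16, 32, 64, 128, 256.
c_8 = Σ_k C(8,k)·g_1(k)·g_2(8−k) = 1·1·256 + 8·6·128 + 28·30·64 + 56·120·32 + 70·360·16 + 56·720·8 + 28·720·4 = 256 + 6144 + 53760 + 215040 + 403200 + 322560 + 80640 = 1081600.

1081600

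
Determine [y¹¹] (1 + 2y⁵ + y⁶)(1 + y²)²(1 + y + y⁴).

(1 + 2y⁵ + y⁶) has coefficients 1,0,0,0,0,2,1 for degrees 0…6.
(1 + y²)² has coefficients 1,0,2,0,1,0,0,0,0,0,0,0 for degrees 0…11.
Finally multiplying by (1 + y + y⁴), the product of all factors after the first has coefficients 1,1,2,2,2,1,2,0,1,0,0,0 for degrees 0…11.
[y¹¹] = 1·0 + 2·2 + 1·1 = 5.

5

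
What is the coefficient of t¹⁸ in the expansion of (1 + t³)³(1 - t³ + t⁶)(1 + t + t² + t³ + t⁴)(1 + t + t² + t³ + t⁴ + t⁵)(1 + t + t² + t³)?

57

(1 + t³)³ has coefficients 1,0,0,3,0,0,3,0,0,1 for degrees 0…9.
(1 - t³ + t⁶) has coefficients 1,0,0,-1,0,0,1,0,0,0,0,0,0,0,0,0,0,0,0 for degrees 0…18.
Multiplying by (1 + t + t² + t³ + t⁴) gives running coefficients 1,1,1,0,0,-1,0,0,1,1,1,0,0,0,0,0,0,0,0 for degrees 0…18.
Multiplying by (1 + t + t² + t³ + t⁴ + t⁵) gives running coefficients 1,2,3,3,3,2,1,0,0,1,2,3,3,3,2,1,0,0,0 for degrees 0…18.
Finally multiplying by (1 + t + t² + t³), the product of all factors after the first has coefficients 1,3,6,9,11,11,9,6,3,2,3,6,9,11,11,9,6,3,1 for degrees 0…18.
[t¹⁸] = 1·1 + 3·9 + 3·9 + 1·2 = 57.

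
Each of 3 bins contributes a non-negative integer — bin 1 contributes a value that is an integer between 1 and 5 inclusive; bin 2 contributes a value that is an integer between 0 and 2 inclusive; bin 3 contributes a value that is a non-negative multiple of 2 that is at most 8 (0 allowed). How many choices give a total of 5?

7

The generating function for the choices is (z + z² + z³ + z⁴ + z⁵)·(1 + z + z²)·(1 + z² + z⁴ + z⁶ + z⁸); the count is [z⁵].
(z + z² + z³ + z⁴ + z⁵) has coefficients 0,1,1,1,1,1 for degrees 0…5.
(1 + z + z²) has coefficients 1,1,1,0,0,0 for degrees 0…5.
Finally multiplying by (1 + z² + z⁴ + z⁶ + z⁸), the product of all factors after the first has coefficients 1,1,2,1,2,1 for degrees 0…5.
[z⁵] = 1·2 + 1·1 + 1·2 + 1·1 + 1·1 = 7.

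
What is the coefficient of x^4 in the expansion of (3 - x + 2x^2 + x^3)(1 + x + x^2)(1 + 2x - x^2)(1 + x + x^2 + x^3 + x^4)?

(3 - x + 2x^2 + x^3) has coefficients 3,-1,2,1 for degrees 0…3.
(1 + x + x^2) has coefficients 1,1,1,0,0 for degrees 0…4.
Multiplying by (1 + 2x - x^2) gives running coefficients 1,3,2,1,-1 for degrees 0…4.
Finally multiplying by (1 + x + x^2 + x^3 + x^4), the product of all factors after the first has coefficients 1,4,6,7,6 for degrees 0…4.
[x^4] = 3·6 − 1·7 + 2·6 + 1·4 = 27.

27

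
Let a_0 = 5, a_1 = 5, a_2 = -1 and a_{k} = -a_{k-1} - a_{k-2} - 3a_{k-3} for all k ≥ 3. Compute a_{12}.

-19

The ordinary generating function has denominator 1 + q + q^2 + 3q^3.
Iterating the recurrence: a_0,…,a_{12} = 5, 5, -1, -19, 5, 17, 35, -67, -19, -19, 239, -163, -19.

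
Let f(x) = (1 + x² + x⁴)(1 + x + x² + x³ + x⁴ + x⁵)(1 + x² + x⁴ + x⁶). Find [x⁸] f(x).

8

(1 + x² + x⁴) has coefficients 1,0,1,0,1 for degrees 0…4.
(1 + x + x² + x³ + x⁴ + x⁵) has coefficients 1,1,1,1,1,1,0,0,0 for degrees 0…8.
Finally multiplying by (1 + x² + x⁴ + x⁶), the product of all factors after the first has coefficients 1,1,2,2,3,3,3,3,2 for degrees 0…8.
[x⁸] = 1·2 + 1·3 + 1·3 = 8.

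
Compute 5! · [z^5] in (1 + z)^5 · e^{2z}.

5752

The EGF product rule gives c_5 = Σ_{k_1+k_2=5} C(5; k_1,k_2) · ∏ g_i(k_i), where (1+z)^5 gives the falling factorial (5)_k; e^{2z} gives (2)^k.
g_1(k) for k = 0…5: 1, 5, 20, 60, 120, 120.
g_2(k) for k = 0…5: 1, 2, 4, 8, 16, 32.
c_5 = Σ_k C(5,k)·g_1(k)·g_2(5−k) = 1·1·32 + 5·5·16 + 10·20·8 + 10·60·4 + 5·120·2 + 1·120·1 = 32 + 400 + 1600 + 2400 + 1200 + 120 = 5752.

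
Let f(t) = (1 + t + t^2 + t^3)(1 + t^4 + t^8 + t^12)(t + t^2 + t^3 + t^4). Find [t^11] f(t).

(1 + t + t^2 + t^3) has coefficients 1,1,1,1 for degrees 0…3.
(1 + t^4 + t^8 + t^12) has coefficients 1,0,0,0,1,0,0,0,1,0,0,0 for degrees 0…11.
Finally multiplying by (t + t^2 + t^3 + t^4), the product of all factors after the first has coefficients 0,1,1,1,1,1,1,1,1,1,1,1 for degrees 0…11.
[t^11] = 1·1 + 1·1 + 1·1 + 1·1 = 4.

4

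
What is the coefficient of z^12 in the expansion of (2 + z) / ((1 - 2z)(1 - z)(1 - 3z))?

The denominator gives the recurrence a_n = 6a_(n−1) − 11a_(n−2) + 6a_(n−3) for n ≥ 3; the numerator fixes a_0 = 2, a_1 = 13, a_2 = 56.
Iterating: 2, 13, 56, 205, 692, 2233, 7016, 21685, 66332, 201553, 609776, 1839565, 5539172, so a_12 = 5539172.

5539172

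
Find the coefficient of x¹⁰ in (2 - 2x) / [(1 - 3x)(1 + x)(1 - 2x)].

175782

Partial fractions give a closed form: a_n = (3)·3^n + (1/3)·(-1)^n + (-4/3)·2^n.
At n = 10: a_10 = 175782.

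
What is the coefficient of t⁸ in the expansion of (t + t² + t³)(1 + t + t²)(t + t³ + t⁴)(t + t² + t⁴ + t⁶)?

(t + t² + t³) has coefficients 0,1,1,1 for degrees 0…3.
(1 + t + t²) has coefficients 1,1,1,0,0,0,0,0,0 for degrees 0…8.
Multiplying by (t + t³ + t⁴) gives running coefficients 0,1,1,2,2,2,1,0,0 for degrees 0…8.
Finally multiplying by (t + t² + t⁴ + t⁶), the product of all factors after the first has coefficients 0,0,1,2,3,5,5,6,4 for degrees 0…8.
[t⁸] = 1·6 + 1·5 + 1·5 = 16.

16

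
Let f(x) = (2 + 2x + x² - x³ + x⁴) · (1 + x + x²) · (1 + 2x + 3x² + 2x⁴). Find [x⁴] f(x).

(2 + 2x + x² - x³ + x⁴) has coefficients 2,2,1,-1,1 for degrees 0…4.
(1 + x + x²) has coefficients 1,1,1,0,0 for degrees 0…4.
Finally multiplying by (1 + 2x + 3x² + 2x⁴), the product of all factors after the first has coefficients 1,3,6,5,5 for degrees 0…4.
[x⁴] = 2·5 + 2·5 + 1·6 − 1·3 + 1·1 = 24.

24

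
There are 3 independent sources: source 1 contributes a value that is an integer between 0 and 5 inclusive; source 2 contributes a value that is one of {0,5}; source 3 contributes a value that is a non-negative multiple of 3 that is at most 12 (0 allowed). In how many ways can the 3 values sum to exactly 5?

The generating function for the choices is (1 + x + x^2 + x^3 + x^4 + x^5)·(1 + x^5)·(1 + x^3 + x^6 + x^9 + x^12); the count is [x^5].
(1 + x + x^2 + x^3 + x^4 + x^5) has coefficients 1,1,1,1,1,1 for degrees 0…5.
(1 + x^5) has coefficients 1,0,0,0,0,1 for degrees 0…5.
Finally multiplying by (1 + x^3 + x^6 + x^9 + x^12), the product of all factors after the first has coefficients 1,0,0,1,0,1 for degrees 0…5.
[x^5] = 1·1 + 1·0 + 1·1 + 1·0 + 1·0 + 1·1 = 3.

3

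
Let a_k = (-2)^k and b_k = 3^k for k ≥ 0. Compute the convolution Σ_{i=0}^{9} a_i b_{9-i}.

11605

The convolution is the x^9 coefficient of A(x)B(x).
Σ = 1·19683 − 2·6561 + 4·2187 − 8·729 + 16·243 − 32·81 + 64·27 − 128·9 + 256·3 − 512·1 = 11605.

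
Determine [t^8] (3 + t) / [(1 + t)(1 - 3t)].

16403

The denominator gives the recurrence a_n = 2a_(n−1) + 3a_(n−2) for n ≥ 3; the numerator fixes a_0 = 3, a_1 = 7, a_2 = 23.
Iterating: 3, 7, 23, 67, 203, 607, 1823, 5467, 16403, so a_8 = 16403.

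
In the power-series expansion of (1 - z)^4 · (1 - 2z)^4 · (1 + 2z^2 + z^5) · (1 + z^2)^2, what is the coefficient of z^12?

-420

(1 - z)^4 has coefficients 1,-4,6,-4,1 for degrees 0…4.
(1 - 2z)^4 has coefficients 1,-8,24,-32,16,0,0,0,0,0,0,0,0 for degrees 0…12.
Multiplying by (1 + 2z^2 + z^5) gives running coefficients 1,-8,26,-48,64,-63,24,24,-32,16,0,0,0 for degrees 0…12.
Finally multiplying by (1 + z^2)^2, the product of all factors after the first has coefficients 1,-8,28,-64,117,-167,178,-150,80,1,-40,56,-32 for degrees 0…12.
[z^12] = 1·(-32) − 4·56 + 6·(-40) − 4·1 + 1·80 = -420.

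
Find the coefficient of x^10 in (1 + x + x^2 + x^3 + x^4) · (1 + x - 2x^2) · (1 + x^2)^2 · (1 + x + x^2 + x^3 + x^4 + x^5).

(1 + x + x^2 + x^3 + x^4) has coefficients 1,1,1,1,1 for degrees 0…4.
(1 + x - 2x^2) has coefficients 1,1,-2,0,0,0,0,0,0,0,0 for degrees 0…10.
Multiplying by (1 + x^2)^2 gives running coefficients 1,1,0,2,-3,1,-2,0,0,0,0 for degrees 0…10.
Finally multiplying by (1 + x + x^2 + x^3 + x^4 + x^5), the product of all factors after the first has coefficients 1,2,2,4,1,2,-1,-2,-2,-4,-1 for degrees 0…10.
[x^10] = 1·(-1) + 1·(-4) + 1·(-2) + 1·(-2) + 1·(-1) = -10.

-10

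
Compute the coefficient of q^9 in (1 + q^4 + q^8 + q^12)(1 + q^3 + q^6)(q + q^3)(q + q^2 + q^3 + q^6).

5

(1 + q^4 + q^8 + q^12) has coefficients 1,0,0,0,1,0,0,0,1,0 for degrees 0…9.
(1 + q^3 + q^6) has coefficients 1,0,0,1,0,0,1,0,0,0 for degrees 0…9.
Multiplying by (q + q^3) gives running coefficients 0,1,0,1,1,0,1,1,0,1 for degrees 0…9.
Finally multiplying by (q + q^2 + q^3 + q^6), the product of all factors after the first has coefficients 0,0,1,1,2,2,2,3,2,3 for degrees 0…9.
[q^9] = 1·3 + 1·2 + 1·0 = 5.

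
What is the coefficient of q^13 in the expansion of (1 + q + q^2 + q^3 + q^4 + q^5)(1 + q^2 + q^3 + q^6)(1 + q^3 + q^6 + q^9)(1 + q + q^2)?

(1 + q + q^2 + q^3 + q^4 + q^5) has coefficients 1,1,1,1,1,1 for degrees 0…5.
(1 + q^2 + q^3 + q^6) has coefficients 1,0,1,1,0,0,1,0,0,0,0,0,0,0 for degrees 0…13.
Multiplying by (1 + q^3 + q^6 + q^9) gives running coefficients 1,0,1,2,0,1,3,0,1,3,0,1,2,0 for degrees 0…13.
Finally multiplying by (1 + q + q^2), the product of all factors after the first has coefficients 1,1,2,3,3,3,4,4,4,4,4,4,3,3 for degrees 0…13.
[q^13] = 1·3 + 1·3 + 1·4 + 1·4 + 1·4 + 1·4 = 22.

22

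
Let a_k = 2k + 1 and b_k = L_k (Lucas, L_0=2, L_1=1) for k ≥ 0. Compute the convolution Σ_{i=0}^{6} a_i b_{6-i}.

The convolution is the x^6 coefficient of A(x)B(x).
Σ = 1·18 + 3·11 + 5·7 + 7·4 + 9·3 + 11·1 + 13·2 = 178.

178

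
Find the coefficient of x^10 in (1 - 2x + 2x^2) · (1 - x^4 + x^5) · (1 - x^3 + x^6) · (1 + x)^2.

4

(1 - 2x + 2x^2) has coefficients 1,-2,2 for degrees 0…2.
(1 - x^4 + x^5) has coefficients 1,0,0,0,-1,1,0,0,0,0,0 for degrees 0…10.
Multiplying by (1 - x^3 + x^6) gives running coefficients 1,0,0,-1,-1,1,1,1,-1,0,-1 for degrees 0…10.
Finally multiplying by (1 + x)^2, the product of all factors after the first has coefficients 1,2,1,-1,-3,-2,2,4,2,-1,-2 for degrees 0…10.
[x^10] = 1·(-2) − 2·(-1) + 2·2 = 4.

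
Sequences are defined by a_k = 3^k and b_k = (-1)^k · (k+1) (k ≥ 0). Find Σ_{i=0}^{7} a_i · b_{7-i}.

Write out a_i and b_{7-i} for i = 0,…,7 and sum the products.
Σ = 1·(-8) + 3·7 + 9·(-6) + 27·5 + 81·(-4) + 243·3 + 729·(-2) + 2187·1 = 1228.

1228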